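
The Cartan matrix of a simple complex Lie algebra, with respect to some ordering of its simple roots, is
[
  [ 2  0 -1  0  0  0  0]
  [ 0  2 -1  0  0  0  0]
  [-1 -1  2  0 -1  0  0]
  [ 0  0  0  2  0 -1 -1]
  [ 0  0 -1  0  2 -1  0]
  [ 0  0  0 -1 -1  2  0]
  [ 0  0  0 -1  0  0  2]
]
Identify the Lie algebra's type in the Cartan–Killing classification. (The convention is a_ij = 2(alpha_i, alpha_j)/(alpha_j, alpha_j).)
D7

The matrix has rank 7 with 2's on the diagonal. Reading the off-diagonal entries as Dynkin edges (a single edge where a_ij = a_ji = -1; a double or triple edge where a_ij * a_ji = 2 or 3), the diagram is a chain of 5 nodes with a fork of two nodes at one end (D_7). One simple-root ordering that puts it in standard form is (alpha_7, alpha_4, alpha_6, alpha_5, alpha_3, alpha_2, alpha_1). So the algebra is type D_7, i.e. so(14).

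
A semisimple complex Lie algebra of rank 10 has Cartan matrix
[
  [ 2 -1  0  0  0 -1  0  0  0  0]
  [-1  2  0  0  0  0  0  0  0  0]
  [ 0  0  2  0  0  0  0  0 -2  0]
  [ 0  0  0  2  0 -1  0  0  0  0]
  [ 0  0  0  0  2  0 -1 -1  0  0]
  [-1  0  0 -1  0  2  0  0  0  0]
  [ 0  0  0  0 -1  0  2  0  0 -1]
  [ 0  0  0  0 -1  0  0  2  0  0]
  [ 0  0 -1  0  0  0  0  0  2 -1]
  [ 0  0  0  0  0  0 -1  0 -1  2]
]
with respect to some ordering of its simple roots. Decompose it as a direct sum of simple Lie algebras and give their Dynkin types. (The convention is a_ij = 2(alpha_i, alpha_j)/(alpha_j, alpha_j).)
The diagram associated to this matrix has two connected components: the simple roots {alpha_1, alpha_2, alpha_4, alpha_6} form a chain of 4 nodes with single edges (A_4), and {alpha_3, alpha_5, alpha_7, alpha_8, alpha_9, alpha_10} form a chain of 6 nodes with a double edge at one end; the terminal node there is the unique long simple root (C_6). A semisimple Lie algebra decomposes uniquely as the direct sum of simple ideals, one per connected component of its Dynkin diagram, so g ≅ A_4 ⊕ C_6 (dimension 24 + 78 = 102).

A_4 + C_6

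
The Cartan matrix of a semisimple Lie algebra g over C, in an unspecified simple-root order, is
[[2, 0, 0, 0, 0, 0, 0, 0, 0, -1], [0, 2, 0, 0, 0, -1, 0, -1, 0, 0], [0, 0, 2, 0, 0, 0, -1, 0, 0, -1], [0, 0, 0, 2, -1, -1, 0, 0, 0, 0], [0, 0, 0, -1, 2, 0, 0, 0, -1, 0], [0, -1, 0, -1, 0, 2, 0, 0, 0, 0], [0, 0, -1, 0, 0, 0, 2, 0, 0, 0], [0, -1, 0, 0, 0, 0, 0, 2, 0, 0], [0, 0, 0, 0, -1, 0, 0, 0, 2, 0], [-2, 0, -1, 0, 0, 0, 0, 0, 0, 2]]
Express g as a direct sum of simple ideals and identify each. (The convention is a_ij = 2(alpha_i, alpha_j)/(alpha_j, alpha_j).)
The diagram associated to this matrix has two connected components: the simple roots {alpha_2, alpha_4, alpha_5, alpha_6, alpha_8, alpha_9} form a chain of 6 nodes with single edges (A_6), and {alpha_1, alpha_3, alpha_7, alpha_10} form a chain of 4 nodes with a double edge at one end; the terminal node there is the unique short simple root (B_4). A semisimple Lie algebra decomposes uniquely as the direct sum of simple ideals, one per connected component of its Dynkin diagram, so g ≅ A_6 ⊕ B_4 (dimension 48 + 36 = 84).

A6 + B4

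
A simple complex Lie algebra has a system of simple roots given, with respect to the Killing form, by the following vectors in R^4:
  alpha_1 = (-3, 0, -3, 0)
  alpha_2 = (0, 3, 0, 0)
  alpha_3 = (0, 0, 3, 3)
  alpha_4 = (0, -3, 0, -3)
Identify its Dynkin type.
B_4

Compute the Cartan integers a_ij = 2(alpha_i, alpha_j)/(alpha_j, alpha_j); the resulting 4x4 Cartan matrix is
[[2, 0, -1, 0], [0, 2, 0, -1], [-1, 0, 2, -1], [0, -2, -1, 2]].
The roots have two lengths (squared-length ratio 2:1); the short ones are alpha_{2}. The associated Dynkin diagram is a chain of 4 nodes with a double edge at one end; the terminal node there is the unique short simple root (B_4), so the type is B_4 (the algebra so(9)).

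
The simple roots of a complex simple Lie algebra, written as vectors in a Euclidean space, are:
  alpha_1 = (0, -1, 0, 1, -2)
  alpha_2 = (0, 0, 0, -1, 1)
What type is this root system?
G_2

Compute the Cartan integers a_ij = 2(alpha_i, alpha_j)/(alpha_j, alpha_j); the resulting 2x2 Cartan matrix is
[[2, -3], [-1, 2]].
The roots have two lengths (squared-length ratio 3:1); the short ones are alpha_{2}. The associated Dynkin diagram is two nodes joined by a triple edge (G_2), so the type is G_2.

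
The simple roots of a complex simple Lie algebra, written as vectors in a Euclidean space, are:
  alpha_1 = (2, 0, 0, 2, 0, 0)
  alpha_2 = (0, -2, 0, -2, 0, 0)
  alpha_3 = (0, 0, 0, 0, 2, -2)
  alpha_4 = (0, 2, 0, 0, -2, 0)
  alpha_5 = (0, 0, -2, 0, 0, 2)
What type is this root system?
Compute the Cartan integers a_ij = 2(alpha_i, alpha_j)/(alpha_j, alpha_j); the resulting 5x5 Cartan matrix is
[[2, -1, 0, 0, 0], [-1, 2, 0, -1, 0], [0, 0, 2, -1, -1], [0, -1, -1, 2, 0], [0, 0, -1, 0, 2]].
All simple roots have the same length, so the diagram is simply laced. The associated Dynkin diagram is a chain of 5 nodes with single edges (A_5), so the type is A_5 (the algebra sl(6)).

A_5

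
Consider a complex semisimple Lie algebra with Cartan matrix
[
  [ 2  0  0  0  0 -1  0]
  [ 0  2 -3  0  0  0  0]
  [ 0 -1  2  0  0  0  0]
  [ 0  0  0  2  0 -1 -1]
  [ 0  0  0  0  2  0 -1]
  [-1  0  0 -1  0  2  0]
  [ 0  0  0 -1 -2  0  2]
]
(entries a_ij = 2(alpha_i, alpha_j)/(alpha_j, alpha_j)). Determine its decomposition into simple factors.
B_5 + G_2

The diagram associated to this matrix has two connected components: the simple roots {alpha_1, alpha_4, alpha_5, alpha_6, alpha_7} form a chain of 5 nodes with a double edge at one end; the terminal node there is the unique short simple root (B_5), and {alpha_2, alpha_3} form two nodes joined by a triple edge (G_2). A semisimple Lie algebra decomposes uniquely as the direct sum of simple ideals, one per connected component of its Dynkin diagram, so g ≅ B_5 ⊕ G_2 (dimension 55 + 14 = 69).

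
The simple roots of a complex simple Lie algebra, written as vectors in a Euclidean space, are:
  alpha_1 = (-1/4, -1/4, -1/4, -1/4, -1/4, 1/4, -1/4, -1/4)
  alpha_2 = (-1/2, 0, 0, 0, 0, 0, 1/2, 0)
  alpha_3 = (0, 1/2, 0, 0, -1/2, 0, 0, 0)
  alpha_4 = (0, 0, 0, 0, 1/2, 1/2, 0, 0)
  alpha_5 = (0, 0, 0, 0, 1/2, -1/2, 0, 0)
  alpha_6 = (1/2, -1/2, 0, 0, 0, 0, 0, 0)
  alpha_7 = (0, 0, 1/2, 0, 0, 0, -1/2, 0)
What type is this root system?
Compute the Cartan integers a_ij = 2(alpha_i, alpha_j)/(alpha_j, alpha_j); the resulting 7x7 Cartan matrix is
[[2, 0, 0, 0, -1, 0, 0], [0, 2, 0, 0, 0, -1, -1], [0, 0, 2, -1, -1, -1, 0], [0, 0, -1, 2, 0, 0, 0], [-1, 0, -1, 0, 2, 0, 0], [0, -1, -1, 0, 0, 2, 0], [0, -1, 0, 0, 0, 0, 2]].
All simple roots have the same length, so the diagram is simply laced. The associated Dynkin diagram is a chain of 6 nodes with one extra node attached to the third node from one end (E_7), so the type is E_7.

E_7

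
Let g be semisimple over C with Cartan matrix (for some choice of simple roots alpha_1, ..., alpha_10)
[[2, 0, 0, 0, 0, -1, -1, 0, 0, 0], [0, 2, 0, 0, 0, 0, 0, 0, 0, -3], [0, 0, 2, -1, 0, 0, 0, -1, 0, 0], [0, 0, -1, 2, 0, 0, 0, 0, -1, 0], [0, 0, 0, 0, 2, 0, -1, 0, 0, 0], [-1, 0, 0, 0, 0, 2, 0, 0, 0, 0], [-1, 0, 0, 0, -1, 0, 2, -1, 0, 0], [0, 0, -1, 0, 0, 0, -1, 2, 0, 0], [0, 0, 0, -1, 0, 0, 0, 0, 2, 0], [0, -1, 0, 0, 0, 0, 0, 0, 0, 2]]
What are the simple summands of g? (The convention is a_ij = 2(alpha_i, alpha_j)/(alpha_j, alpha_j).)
E_8 ⊕ G_2

The diagram associated to this matrix has two connected components: the simple roots {alpha_1, alpha_3, alpha_4, alpha_5, alpha_6, alpha_7, alpha_8, alpha_9} form a chain of 7 nodes with one extra node attached to the third node from one end (E_8), and {alpha_2, alpha_10} form two nodes joined by a triple edge (G_2). A semisimple Lie algebra decomposes uniquely as the direct sum of simple ideals, one per connected component of its Dynkin diagram, so g ≅ E_8 ⊕ G_2 (dimension 248 + 14 = 262).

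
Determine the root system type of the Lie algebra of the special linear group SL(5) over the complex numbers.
This is sl(5), which has dimension 5^2 - 1 = 24 and rank 5 - 1 = 4 (a Cartan subalgebra is the diagonal traceless matrices). In the classification of classical Lie algebras, the special linear algebra sl(n+1) has type A_n; here n = 4, so the Dynkin diagram is a chain of 4 nodes with single edges (A_4). Hence the type is A_4.

A_4 (sl(5))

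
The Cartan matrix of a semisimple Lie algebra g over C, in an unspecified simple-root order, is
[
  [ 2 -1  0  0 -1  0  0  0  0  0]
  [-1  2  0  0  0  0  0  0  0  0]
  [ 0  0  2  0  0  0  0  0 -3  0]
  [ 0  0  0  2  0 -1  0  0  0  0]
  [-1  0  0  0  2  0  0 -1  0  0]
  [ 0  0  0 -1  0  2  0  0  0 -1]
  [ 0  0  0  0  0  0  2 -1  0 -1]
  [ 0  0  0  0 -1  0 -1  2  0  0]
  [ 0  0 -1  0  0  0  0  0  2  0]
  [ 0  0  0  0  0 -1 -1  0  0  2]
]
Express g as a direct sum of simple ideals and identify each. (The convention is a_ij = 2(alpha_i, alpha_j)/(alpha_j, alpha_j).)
A_8 + G_2

The diagram associated to this matrix has two connected components: the simple roots {alpha_1, alpha_2, alpha_4, alpha_5, alpha_6, alpha_7, alpha_8, alpha_10} form a chain of 8 nodes with single edges (A_8), and {alpha_3, alpha_9} form two nodes joined by a triple edge (G_2). A semisimple Lie algebra decomposes uniquely as the direct sum of simple ideals, one per connected component of its Dynkin diagram, so g ≅ A_8 ⊕ G_2 (dimension 80 + 14 = 94).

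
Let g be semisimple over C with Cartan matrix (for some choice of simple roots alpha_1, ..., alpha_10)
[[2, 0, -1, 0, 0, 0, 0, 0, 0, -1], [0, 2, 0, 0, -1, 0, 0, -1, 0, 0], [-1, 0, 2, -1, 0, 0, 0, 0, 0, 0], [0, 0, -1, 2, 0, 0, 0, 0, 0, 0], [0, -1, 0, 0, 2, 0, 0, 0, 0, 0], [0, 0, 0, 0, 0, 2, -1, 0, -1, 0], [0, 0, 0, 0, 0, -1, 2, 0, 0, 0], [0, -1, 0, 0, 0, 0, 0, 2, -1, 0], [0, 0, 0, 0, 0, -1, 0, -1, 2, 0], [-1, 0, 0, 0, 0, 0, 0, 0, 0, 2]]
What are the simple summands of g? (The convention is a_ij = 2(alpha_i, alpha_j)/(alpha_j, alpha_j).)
A4 + A6

The diagram associated to this matrix has two connected components: the simple roots {alpha_1, alpha_3, alpha_4, alpha_10} form a chain of 4 nodes with single edges (A_4), and {alpha_2, alpha_5, alpha_6, alpha_7, alpha_8, alpha_9} form a chain of 6 nodes with single edges (A_6). A semisimple Lie algebra decomposes uniquely as the direct sum of simple ideals, one per connected component of its Dynkin diagram, so g ≅ A_4 ⊕ A_6 (dimension 24 + 48 = 72).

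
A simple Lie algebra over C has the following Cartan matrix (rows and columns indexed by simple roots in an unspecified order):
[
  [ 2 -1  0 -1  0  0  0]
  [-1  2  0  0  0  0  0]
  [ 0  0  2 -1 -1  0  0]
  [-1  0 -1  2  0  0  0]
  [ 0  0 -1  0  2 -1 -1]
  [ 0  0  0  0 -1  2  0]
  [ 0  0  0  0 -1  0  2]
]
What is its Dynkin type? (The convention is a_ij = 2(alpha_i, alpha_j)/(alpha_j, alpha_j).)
The matrix has rank 7 with 2's on the diagonal. Reading the off-diagonal entries as Dynkin edges (a single edge where a_ij = a_ji = -1; a double or triple edge where a_ij * a_ji = 2 or 3), the diagram is a chain of 5 nodes with a fork of two nodes at one end (D_7). One simple-root ordering that puts it in standard form is (alpha_2, alpha_1, alpha_4, alpha_3, alpha_5, alpha_7, alpha_6). So the algebra is type D_7, i.e. so(14).

D7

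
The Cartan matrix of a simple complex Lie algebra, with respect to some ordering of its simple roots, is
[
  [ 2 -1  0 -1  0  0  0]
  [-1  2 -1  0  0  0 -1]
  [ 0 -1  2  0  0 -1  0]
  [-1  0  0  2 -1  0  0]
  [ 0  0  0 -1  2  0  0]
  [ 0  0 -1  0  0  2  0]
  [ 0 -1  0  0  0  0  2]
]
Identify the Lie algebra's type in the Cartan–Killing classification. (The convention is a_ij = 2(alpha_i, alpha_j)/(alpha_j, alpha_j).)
The matrix has rank 7 with 2's on the diagonal. Reading the off-diagonal entries as Dynkin edges (a single edge where a_ij = a_ji = -1; a double or triple edge where a_ij * a_ji = 2 or 3), the diagram is a chain of 6 nodes with one extra node attached to the third node from one end (E_7). One simple-root ordering that puts it in standard form is (alpha_6, alpha_7, alpha_3, alpha_2, alpha_1, alpha_4, alpha_5). So the algebra is type E_7.

type E_7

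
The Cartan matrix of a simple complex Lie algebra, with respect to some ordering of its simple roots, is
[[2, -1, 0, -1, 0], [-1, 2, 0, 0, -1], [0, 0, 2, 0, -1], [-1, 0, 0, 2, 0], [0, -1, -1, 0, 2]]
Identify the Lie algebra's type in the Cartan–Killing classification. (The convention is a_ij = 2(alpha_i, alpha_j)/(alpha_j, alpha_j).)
The matrix has rank 5 with 2's on the diagonal. Reading the off-diagonal entries as Dynkin edges (a single edge where a_ij = a_ji = -1; a double or triple edge where a_ij * a_ji = 2 or 3), the diagram is a chain of 5 nodes with single edges (A_5). One simple-root ordering that puts it in standard form is (alpha_3, alpha_5, alpha_2, alpha_1, alpha_4). So the algebra is type A_5, i.e. sl(6).

type A_5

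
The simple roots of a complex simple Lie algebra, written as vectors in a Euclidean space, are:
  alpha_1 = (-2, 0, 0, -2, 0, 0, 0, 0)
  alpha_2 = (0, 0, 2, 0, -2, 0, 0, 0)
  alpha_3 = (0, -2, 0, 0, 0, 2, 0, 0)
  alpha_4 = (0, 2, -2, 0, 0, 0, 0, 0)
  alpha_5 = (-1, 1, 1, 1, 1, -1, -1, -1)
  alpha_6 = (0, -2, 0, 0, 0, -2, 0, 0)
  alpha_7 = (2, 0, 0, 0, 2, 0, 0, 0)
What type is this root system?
Compute the Cartan integers a_ij = 2(alpha_i, alpha_j)/(alpha_j, alpha_j); the resulting 7x7 Cartan matrix is
[[2, 0, 0, 0, 0, 0, -1], [0, 2, 0, -1, 0, 0, -1], [0, 0, 2, -1, -1, 0, 0], [0, -1, -1, 2, 0, -1, 0], [0, 0, -1, 0, 2, 0, 0], [0, 0, 0, -1, 0, 2, 0], [-1, -1, 0, 0, 0, 0, 2]].
All simple roots have the same length, so the diagram is simply laced. The associated Dynkin diagram is a chain of 6 nodes with one extra node attached to the third node from one end (E_7), so the type is E_7.

E_7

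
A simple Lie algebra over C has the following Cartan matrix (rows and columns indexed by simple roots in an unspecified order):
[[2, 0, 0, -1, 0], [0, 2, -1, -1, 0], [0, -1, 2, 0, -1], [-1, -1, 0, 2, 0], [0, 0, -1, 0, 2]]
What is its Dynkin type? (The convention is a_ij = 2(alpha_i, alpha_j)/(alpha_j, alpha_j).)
The matrix has rank 5 with 2's on the diagonal. Reading the off-diagonal entries as Dynkin edges (a single edge where a_ij = a_ji = -1; a double or triple edge where a_ij * a_ji = 2 or 3), the diagram is a chain of 5 nodes with single edges (A_5). One simple-root ordering that puts it in standard form is (alpha_1, alpha_4, alpha_2, alpha_3, alpha_5). So the algebra is type A_5, i.e. sl(6).

A5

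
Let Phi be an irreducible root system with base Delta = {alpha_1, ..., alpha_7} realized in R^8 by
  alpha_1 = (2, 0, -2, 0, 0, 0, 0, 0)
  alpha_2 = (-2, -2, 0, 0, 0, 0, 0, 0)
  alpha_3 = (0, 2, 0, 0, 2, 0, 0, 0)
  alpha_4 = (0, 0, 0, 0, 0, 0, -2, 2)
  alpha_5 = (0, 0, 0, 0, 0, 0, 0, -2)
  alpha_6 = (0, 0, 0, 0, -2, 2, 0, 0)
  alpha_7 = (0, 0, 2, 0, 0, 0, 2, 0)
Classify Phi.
B_7 (so(15))

Compute the Cartan integers a_ij = 2(alpha_i, alpha_j)/(alpha_j, alpha_j); the resulting 7x7 Cartan matrix is
[[2, -1, 0, 0, 0, 0, -1], [-1, 2, -1, 0, 0, 0, 0], [0, -1, 2, 0, 0, -1, 0], [0, 0, 0, 2, -2, 0, -1], [0, 0, 0, -1, 2, 0, 0], [0, 0, -1, 0, 0, 2, 0], [-1, 0, 0, -1, 0, 0, 2]].
The roots have two lengths (squared-length ratio 2:1); the short ones are alpha_{5}. The associated Dynkin diagram is a chain of 7 nodes with a double edge at one end; the terminal node there is the unique short simple root (B_7), so the type is B_7 (the algebra so(15)).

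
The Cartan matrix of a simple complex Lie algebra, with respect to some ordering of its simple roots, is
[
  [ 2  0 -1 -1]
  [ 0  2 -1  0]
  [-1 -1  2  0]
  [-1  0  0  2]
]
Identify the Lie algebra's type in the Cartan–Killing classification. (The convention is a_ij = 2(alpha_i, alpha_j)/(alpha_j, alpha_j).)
A_4

The matrix has rank 4 with 2's on the diagonal. Reading the off-diagonal entries as Dynkin edges (a single edge where a_ij = a_ji = -1; a double or triple edge where a_ij * a_ji = 2 or 3), the diagram is a chain of 4 nodes with single edges (A_4). One simple-root ordering that puts it in standard form is (alpha_4, alpha_1, alpha_3, alpha_2). So the algebra is type A_4, i.e. sl(5).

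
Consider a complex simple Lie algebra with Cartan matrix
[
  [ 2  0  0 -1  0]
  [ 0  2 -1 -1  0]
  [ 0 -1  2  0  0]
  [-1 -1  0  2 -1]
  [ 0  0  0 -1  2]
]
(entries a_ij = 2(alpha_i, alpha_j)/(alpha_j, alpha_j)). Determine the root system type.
D_5

The matrix has rank 5 with 2's on the diagonal. Reading the off-diagonal entries as Dynkin edges (a single edge where a_ij = a_ji = -1; a double or triple edge where a_ij * a_ji = 2 or 3), the diagram is a chain of 3 nodes with a fork of two nodes at one end (D_5). One simple-root ordering that puts it in standard form is (alpha_3, alpha_2, alpha_4, alpha_1, alpha_5). So the algebra is type D_5, i.e. so(10).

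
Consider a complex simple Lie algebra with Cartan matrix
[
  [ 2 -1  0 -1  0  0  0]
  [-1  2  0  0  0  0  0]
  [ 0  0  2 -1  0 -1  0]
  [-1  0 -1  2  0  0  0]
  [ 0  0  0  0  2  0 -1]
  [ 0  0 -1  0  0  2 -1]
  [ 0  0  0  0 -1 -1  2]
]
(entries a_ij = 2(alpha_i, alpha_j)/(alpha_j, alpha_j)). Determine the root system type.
The matrix has rank 7 with 2's on the diagonal. Reading the off-diagonal entries as Dynkin edges (a single edge where a_ij = a_ji = -1; a double or triple edge where a_ij * a_ji = 2 or 3), the diagram is a chain of 7 nodes with single edges (A_7). One simple-root ordering that puts it in standard form is (alpha_2, alpha_1, alpha_4, alpha_3, alpha_6, alpha_7, alpha_5). So the algebra is type A_7, i.e. sl(8).

A_7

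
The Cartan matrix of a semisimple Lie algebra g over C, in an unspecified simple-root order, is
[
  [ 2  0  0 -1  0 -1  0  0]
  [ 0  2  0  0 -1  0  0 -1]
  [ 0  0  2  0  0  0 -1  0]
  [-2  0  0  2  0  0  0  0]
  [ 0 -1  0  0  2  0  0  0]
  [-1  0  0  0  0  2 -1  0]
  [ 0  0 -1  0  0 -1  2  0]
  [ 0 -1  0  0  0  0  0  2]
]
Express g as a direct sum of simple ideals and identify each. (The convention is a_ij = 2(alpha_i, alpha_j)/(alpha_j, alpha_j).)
The diagram associated to this matrix has two connected components: the simple roots {alpha_2, alpha_5, alpha_8} form a chain of 3 nodes with single edges (A_3), and {alpha_1, alpha_3, alpha_4, alpha_6, alpha_7} form a chain of 5 nodes with a double edge at one end; the terminal node there is the unique long simple root (C_5). A semisimple Lie algebra decomposes uniquely as the direct sum of simple ideals, one per connected component of its Dynkin diagram, so g ≅ A_3 ⊕ C_5 (dimension 15 + 55 = 70).

A_3 + C_5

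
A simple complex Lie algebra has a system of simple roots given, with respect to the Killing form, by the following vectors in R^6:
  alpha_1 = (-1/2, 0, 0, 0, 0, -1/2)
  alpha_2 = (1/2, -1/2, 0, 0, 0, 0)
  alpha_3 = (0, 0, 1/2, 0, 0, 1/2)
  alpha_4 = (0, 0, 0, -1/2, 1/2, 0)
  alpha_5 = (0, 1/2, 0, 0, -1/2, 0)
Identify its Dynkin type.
type A_5

Compute the Cartan integers a_ij = 2(alpha_i, alpha_j)/(alpha_j, alpha_j); the resulting 5x5 Cartan matrix is
[[2, -1, -1, 0, 0], [-1, 2, 0, 0, -1], [-1, 0, 2, 0, 0], [0, 0, 0, 2, -1], [0, -1, 0, -1, 2]].
All simple roots have the same length, so the diagram is simply laced. The associated Dynkin diagram is a chain of 5 nodes with single edges (A_5), so the type is A_5 (the algebra sl(6)).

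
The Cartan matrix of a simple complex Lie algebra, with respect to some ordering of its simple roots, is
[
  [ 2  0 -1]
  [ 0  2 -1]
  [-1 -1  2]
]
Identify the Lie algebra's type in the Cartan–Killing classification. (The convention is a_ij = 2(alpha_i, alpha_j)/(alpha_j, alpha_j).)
type A_3

The matrix has rank 3 with 2's on the diagonal. Reading the off-diagonal entries as Dynkin edges (a single edge where a_ij = a_ji = -1; a double or triple edge where a_ij * a_ji = 2 or 3), the diagram is a chain of 3 nodes with single edges (A_3). One simple-root ordering that puts it in standard form is (alpha_1, alpha_3, alpha_2). So the algebra is type A_3, i.e. sl(4).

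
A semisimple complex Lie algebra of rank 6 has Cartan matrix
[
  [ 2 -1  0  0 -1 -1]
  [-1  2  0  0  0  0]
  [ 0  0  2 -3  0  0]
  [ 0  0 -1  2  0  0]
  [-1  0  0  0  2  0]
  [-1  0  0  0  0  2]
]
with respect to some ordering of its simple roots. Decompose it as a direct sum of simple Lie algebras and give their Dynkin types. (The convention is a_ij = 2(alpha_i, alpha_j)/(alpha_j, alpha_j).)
type D_4 + type G_2

The diagram associated to this matrix has two connected components: the simple roots {alpha_1, alpha_2, alpha_5, alpha_6} form a chain of 2 nodes with a fork of two nodes at one end (D_4), and {alpha_3, alpha_4} form two nodes joined by a triple edge (G_2). A semisimple Lie algebra decomposes uniquely as the direct sum of simple ideals, one per connected component of its Dynkin diagram, so g ≅ D_4 ⊕ G_2 (dimension 28 + 14 = 42).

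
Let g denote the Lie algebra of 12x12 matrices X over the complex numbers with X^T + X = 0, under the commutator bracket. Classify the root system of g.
This is so(12) with 12 even, which has dimension 12(12-1)/2 = 66 and rank 12/2 = 6. In the classification of classical Lie algebras, the orthogonal algebra so(2n) in an even number of variables has type D_n; here n = 6, so the Dynkin diagram is a chain of 4 nodes with a fork of two nodes at one end (D_6). Hence the type is D_6.

D6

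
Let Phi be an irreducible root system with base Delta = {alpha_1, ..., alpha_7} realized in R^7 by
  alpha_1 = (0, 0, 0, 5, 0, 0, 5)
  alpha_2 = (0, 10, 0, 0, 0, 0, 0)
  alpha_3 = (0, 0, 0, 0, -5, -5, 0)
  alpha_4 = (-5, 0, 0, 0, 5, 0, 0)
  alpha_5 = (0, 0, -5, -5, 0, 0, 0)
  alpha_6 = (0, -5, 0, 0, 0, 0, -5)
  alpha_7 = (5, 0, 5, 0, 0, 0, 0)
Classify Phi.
type C_7

Compute the Cartan integers a_ij = 2(alpha_i, alpha_j)/(alpha_j, alpha_j); the resulting 7x7 Cartan matrix is
[[2, 0, 0, 0, -1, -1, 0], [0, 2, 0, 0, 0, -2, 0], [0, 0, 2, -1, 0, 0, 0], [0, 0, -1, 2, 0, 0, -1], [-1, 0, 0, 0, 2, 0, -1], [-1, -1, 0, 0, 0, 2, 0], [0, 0, 0, -1, -1, 0, 2]].
The roots have two lengths (squared-length ratio 2:1); the short ones are alpha_{1,3,4,5,6,7}. The associated Dynkin diagram is a chain of 7 nodes with a double edge at one end; the terminal node there is the unique long simple root (C_7), so the type is C_7 (the algebra sp(14)).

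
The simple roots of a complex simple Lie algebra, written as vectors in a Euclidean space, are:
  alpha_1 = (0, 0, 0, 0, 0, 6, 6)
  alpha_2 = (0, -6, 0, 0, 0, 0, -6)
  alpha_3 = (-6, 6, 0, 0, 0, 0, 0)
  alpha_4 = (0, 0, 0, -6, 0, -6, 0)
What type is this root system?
Compute the Cartan integers a_ij = 2(alpha_i, alpha_j)/(alpha_j, alpha_j); the resulting 4x4 Cartan matrix is
[[2, -1, 0, -1], [-1, 2, -1, 0], [0, -1, 2, 0], [-1, 0, 0, 2]].
All simple roots have the same length, so the diagram is simply laced. The associated Dynkin diagram is a chain of 4 nodes with single edges (A_4), so the type is A_4 (the algebra sl(5)).

A_4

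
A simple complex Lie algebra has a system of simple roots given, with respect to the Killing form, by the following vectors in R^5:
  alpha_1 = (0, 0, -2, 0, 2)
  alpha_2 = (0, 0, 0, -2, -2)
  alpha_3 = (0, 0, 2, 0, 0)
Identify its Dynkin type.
B3

Compute the Cartan integers a_ij = 2(alpha_i, alpha_j)/(alpha_j, alpha_j); the resulting 3x3 Cartan matrix is
[[2, -1, -2], [-1, 2, 0], [-1, 0, 2]].
The roots have two lengths (squared-length ratio 2:1); the short ones are alpha_{3}. The associated Dynkin diagram is a chain of 3 nodes with a double edge at one end; the terminal node there is the unique short simple root (B_3), so the type is B_3 (the algebra so(7)).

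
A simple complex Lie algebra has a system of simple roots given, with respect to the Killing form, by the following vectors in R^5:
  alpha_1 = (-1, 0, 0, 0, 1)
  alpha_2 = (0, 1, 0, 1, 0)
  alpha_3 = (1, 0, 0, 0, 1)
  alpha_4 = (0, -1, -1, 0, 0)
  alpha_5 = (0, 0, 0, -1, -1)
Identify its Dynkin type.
D5

Compute the Cartan integers a_ij = 2(alpha_i, alpha_j)/(alpha_j, alpha_j); the resulting 5x5 Cartan matrix is
[[2, 0, 0, 0, -1], [0, 2, 0, -1, -1], [0, 0, 2, 0, -1], [0, -1, 0, 2, 0], [-1, -1, -1, 0, 2]].
All simple roots have the same length, so the diagram is simply laced. The associated Dynkin diagram is a chain of 3 nodes with a fork of two nodes at one end (D_5), so the type is D_5 (the algebra so(10)).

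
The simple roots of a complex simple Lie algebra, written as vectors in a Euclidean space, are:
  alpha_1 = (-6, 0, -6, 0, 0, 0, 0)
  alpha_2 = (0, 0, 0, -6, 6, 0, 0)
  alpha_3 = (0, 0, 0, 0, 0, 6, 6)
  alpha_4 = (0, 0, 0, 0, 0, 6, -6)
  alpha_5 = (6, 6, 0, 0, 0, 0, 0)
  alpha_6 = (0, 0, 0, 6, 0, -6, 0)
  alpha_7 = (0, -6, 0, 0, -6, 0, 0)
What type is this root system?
Compute the Cartan integers a_ij = 2(alpha_i, alpha_j)/(alpha_j, alpha_j); the resulting 7x7 Cartan matrix is
[[2, 0, 0, 0, -1, 0, 0], [0, 2, 0, 0, 0, -1, -1], [0, 0, 2, 0, 0, -1, 0], [0, 0, 0, 2, 0, -1, 0], [-1, 0, 0, 0, 2, 0, -1], [0, -1, -1, -1, 0, 2, 0], [0, -1, 0, 0, -1, 0, 2]].
All simple roots have the same length, so the diagram is simply laced. The associated Dynkin diagram is a chain of 5 nodes with a fork of two nodes at one end (D_7), so the type is D_7 (the algebra so(14)).

D_7 (so(14))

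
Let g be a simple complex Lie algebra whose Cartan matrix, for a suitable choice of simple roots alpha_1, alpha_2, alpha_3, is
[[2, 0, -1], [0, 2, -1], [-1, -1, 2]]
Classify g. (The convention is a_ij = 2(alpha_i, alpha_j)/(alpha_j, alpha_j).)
A_3

The matrix has rank 3 with 2's on the diagonal. Reading the off-diagonal entries as Dynkin edges (a single edge where a_ij = a_ji = -1; a double or triple edge where a_ij * a_ji = 2 or 3), the diagram is a chain of 3 nodes with single edges (A_3). One simple-root ordering that puts it in standard form is (alpha_2, alpha_3, alpha_1). So the algebra is type A_3, i.e. sl(4).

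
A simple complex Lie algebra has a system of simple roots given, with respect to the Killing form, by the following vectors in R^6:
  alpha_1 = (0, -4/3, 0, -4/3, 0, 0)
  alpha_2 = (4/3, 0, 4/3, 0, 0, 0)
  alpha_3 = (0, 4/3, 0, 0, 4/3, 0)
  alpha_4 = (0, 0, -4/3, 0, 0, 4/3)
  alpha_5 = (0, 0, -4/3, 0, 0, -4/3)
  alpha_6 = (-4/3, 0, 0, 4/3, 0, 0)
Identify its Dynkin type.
D_6 (so(12))

Compute the Cartan integers a_ij = 2(alpha_i, alpha_j)/(alpha_j, alpha_j); the resulting 6x6 Cartan matrix is
[[2, 0, -1, 0, 0, -1], [0, 2, 0, -1, -1, -1], [-1, 0, 2, 0, 0, 0], [0, -1, 0, 2, 0, 0], [0, -1, 0, 0, 2, 0], [-1, -1, 0, 0, 0, 2]].
All simple roots have the same length, so the diagram is simply laced. The associated Dynkin diagram is a chain of 4 nodes with a fork of two nodes at one end (D_6), so the type is D_6 (the algebra so(12)).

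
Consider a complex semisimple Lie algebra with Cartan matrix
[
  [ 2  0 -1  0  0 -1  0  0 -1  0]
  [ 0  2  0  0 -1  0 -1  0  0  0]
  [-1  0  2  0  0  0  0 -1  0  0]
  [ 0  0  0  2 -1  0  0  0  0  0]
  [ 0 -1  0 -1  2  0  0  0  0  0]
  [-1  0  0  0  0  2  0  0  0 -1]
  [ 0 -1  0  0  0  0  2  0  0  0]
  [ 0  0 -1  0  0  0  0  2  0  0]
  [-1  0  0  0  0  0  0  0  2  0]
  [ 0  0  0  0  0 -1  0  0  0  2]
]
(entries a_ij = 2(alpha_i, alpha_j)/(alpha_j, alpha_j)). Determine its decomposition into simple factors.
A_4 (sl(5)) ⊕ E_6

The diagram associated to this matrix has two connected components: the simple roots {alpha_2, alpha_4, alpha_5, alpha_7} form a chain of 4 nodes with single edges (A_4), and {alpha_1, alpha_3, alpha_6, alpha_8, alpha_9, alpha_10} form a chain of 5 nodes with one extra node attached to the third node from one end (E_6). A semisimple Lie algebra decomposes uniquely as the direct sum of simple ideals, one per connected component of its Dynkin diagram, so g ≅ A_4 ⊕ E_6 (dimension 24 + 78 = 102).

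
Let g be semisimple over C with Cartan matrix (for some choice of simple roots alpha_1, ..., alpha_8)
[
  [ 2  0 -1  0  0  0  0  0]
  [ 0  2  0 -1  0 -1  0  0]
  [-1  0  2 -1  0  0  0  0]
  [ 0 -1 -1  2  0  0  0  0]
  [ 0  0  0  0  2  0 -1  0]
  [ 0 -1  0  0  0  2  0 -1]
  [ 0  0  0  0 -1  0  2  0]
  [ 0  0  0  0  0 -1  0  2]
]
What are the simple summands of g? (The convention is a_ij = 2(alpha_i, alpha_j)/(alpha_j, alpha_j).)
The diagram associated to this matrix has two connected components: the simple roots {alpha_5, alpha_7} form a chain of 2 nodes with single edges (A_2), and {alpha_1, alpha_2, alpha_3, alpha_4, alpha_6, alpha_8} form a chain of 6 nodes with single edges (A_6). A semisimple Lie algebra decomposes uniquely as the direct sum of simple ideals, one per connected component of its Dynkin diagram, so g ≅ A_2 ⊕ A_6 (dimension 8 + 48 = 56).

A_2 + A_6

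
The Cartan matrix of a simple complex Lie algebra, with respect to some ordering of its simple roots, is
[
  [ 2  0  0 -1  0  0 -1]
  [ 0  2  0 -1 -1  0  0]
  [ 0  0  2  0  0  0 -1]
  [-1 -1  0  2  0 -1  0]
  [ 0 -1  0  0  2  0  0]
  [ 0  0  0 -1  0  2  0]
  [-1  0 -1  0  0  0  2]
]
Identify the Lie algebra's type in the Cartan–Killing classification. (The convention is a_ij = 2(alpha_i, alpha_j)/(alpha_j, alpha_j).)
E_7

The matrix has rank 7 with 2's on the diagonal. Reading the off-diagonal entries as Dynkin edges (a single edge where a_ij = a_ji = -1; a double or triple edge where a_ij * a_ji = 2 or 3), the diagram is a chain of 6 nodes with one extra node attached to the third node from one end (E_7). One simple-root ordering that puts it in standard form is (alpha_5, alpha_6, alpha_2, alpha_4, alpha_1, alpha_7, alpha_3). So the algebra is type E_7.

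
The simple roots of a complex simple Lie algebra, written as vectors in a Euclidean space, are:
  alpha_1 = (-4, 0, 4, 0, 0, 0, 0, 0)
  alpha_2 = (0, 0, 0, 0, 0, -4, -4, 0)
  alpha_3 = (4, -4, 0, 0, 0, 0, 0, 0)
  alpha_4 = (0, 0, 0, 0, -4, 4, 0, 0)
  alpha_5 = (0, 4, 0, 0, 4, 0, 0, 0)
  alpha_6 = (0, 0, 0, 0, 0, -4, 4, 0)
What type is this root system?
D6

Compute the Cartan integers a_ij = 2(alpha_i, alpha_j)/(alpha_j, alpha_j); the resulting 6x6 Cartan matrix is
[[2, 0, -1, 0, 0, 0], [0, 2, 0, -1, 0, 0], [-1, 0, 2, 0, -1, 0], [0, -1, 0, 2, -1, -1], [0, 0, -1, -1, 2, 0], [0, 0, 0, -1, 0, 2]].
All simple roots have the same length, so the diagram is simply laced. The associated Dynkin diagram is a chain of 4 nodes with a fork of two nodes at one end (D_6), so the type is D_6 (the algebra so(12)).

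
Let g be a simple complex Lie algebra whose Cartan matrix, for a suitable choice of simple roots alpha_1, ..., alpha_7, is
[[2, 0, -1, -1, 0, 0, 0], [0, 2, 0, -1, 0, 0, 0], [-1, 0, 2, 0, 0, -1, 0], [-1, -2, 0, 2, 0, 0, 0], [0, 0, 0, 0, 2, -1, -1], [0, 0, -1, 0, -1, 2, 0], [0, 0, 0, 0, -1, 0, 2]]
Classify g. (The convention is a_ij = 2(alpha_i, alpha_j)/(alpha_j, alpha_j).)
B_7 (so(15))

The matrix has rank 7 with 2's on the diagonal. Reading the off-diagonal entries as Dynkin edges (a single edge where a_ij = a_ji = -1; a double or triple edge where a_ij * a_ji = 2 or 3), the diagram is a chain of 7 nodes with a double edge at one end; the terminal node there is the unique short simple root (B_7). One simple-root ordering that puts it in standard form is (alpha_7, alpha_5, alpha_6, alpha_3, alpha_1, alpha_4, alpha_2). So the algebra is type B_7, i.e. so(15).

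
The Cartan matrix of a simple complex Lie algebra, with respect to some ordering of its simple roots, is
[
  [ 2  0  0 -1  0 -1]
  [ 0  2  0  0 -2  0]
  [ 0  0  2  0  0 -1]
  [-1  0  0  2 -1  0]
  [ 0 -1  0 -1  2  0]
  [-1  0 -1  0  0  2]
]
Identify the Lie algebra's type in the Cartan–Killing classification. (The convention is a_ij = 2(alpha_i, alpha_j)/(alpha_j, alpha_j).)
C6

The matrix has rank 6 with 2's on the diagonal. Reading the off-diagonal entries as Dynkin edges (a single edge where a_ij = a_ji = -1; a double or triple edge where a_ij * a_ji = 2 or 3), the diagram is a chain of 6 nodes with a double edge at one end; the terminal node there is the unique long simple root (C_6). One simple-root ordering that puts it in standard form is (alpha_3, alpha_6, alpha_1, alpha_4, alpha_5, alpha_2). So the algebra is type C_6, i.e. sp(12).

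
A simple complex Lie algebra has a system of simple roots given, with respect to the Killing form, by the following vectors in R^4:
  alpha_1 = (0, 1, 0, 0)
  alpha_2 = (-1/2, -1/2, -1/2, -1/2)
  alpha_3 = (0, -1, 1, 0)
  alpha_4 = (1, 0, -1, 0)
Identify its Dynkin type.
type F_4

Compute the Cartan integers a_ij = 2(alpha_i, alpha_j)/(alpha_j, alpha_j); the resulting 4x4 Cartan matrix is
[[2, -1, -1, 0], [-1, 2, 0, 0], [-2, 0, 2, -1], [0, 0, -1, 2]].
The roots have two lengths (squared-length ratio 2:1); the short ones are alpha_{1,2}. The associated Dynkin diagram is a chain of 4 nodes with a double edge between the middle two (F_4), so the type is F_4.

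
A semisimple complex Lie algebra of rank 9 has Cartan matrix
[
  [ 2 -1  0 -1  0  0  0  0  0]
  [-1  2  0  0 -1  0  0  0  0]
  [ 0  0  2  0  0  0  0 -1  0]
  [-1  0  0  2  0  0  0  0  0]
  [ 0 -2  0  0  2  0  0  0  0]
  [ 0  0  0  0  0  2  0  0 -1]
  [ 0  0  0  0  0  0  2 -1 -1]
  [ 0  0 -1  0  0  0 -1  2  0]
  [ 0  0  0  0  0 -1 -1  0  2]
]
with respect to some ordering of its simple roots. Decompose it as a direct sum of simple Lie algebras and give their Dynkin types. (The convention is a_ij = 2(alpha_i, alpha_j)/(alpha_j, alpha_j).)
The diagram associated to this matrix has two connected components: the simple roots {alpha_3, alpha_6, alpha_7, alpha_8, alpha_9} form a chain of 5 nodes with single edges (A_5), and {alpha_1, alpha_2, alpha_4, alpha_5} form a chain of 4 nodes with a double edge at one end; the terminal node there is the unique long simple root (C_4). A semisimple Lie algebra decomposes uniquely as the direct sum of simple ideals, one per connected component of its Dynkin diagram, so g ≅ A_5 ⊕ C_4 (dimension 35 + 36 = 71).

type A_5 + type C_4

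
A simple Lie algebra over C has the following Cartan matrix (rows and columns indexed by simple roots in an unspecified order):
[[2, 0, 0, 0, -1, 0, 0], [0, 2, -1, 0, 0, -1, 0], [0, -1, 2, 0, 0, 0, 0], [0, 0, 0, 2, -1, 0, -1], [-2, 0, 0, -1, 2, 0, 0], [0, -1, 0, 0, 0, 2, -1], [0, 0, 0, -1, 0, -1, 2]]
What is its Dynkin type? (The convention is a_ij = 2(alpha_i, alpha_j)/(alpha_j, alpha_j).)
The matrix has rank 7 with 2's on the diagonal. Reading the off-diagonal entries as Dynkin edges (a single edge where a_ij = a_ji = -1; a double or triple edge where a_ij * a_ji = 2 or 3), the diagram is a chain of 7 nodes with a double edge at one end; the terminal node there is the unique short simple root (B_7). One simple-root ordering that puts it in standard form is (alpha_3, alpha_2, alpha_6, alpha_7, alpha_4, alpha_5, alpha_1). So the algebra is type B_7, i.e. so(15).

B7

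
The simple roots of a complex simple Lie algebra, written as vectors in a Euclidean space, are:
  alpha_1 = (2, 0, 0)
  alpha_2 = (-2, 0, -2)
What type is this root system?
B2

Compute the Cartan integers a_ij = 2(alpha_i, alpha_j)/(alpha_j, alpha_j); the resulting 2x2 Cartan matrix is
[[2, -1], [-2, 2]].
The roots have two lengths (squared-length ratio 2:1); the short ones are alpha_{1}. The associated Dynkin diagram is a chain of 2 nodes with a double edge at one end; the terminal node there is the unique short simple root (B_2), so the type is B_2 (the algebra so(5)).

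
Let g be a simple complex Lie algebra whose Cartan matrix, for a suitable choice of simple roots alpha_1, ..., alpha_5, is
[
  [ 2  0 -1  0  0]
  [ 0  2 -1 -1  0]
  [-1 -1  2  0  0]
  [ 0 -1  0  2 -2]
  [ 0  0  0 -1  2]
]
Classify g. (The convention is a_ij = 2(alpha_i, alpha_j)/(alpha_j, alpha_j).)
The matrix has rank 5 with 2's on the diagonal. Reading the off-diagonal entries as Dynkin edges (a single edge where a_ij = a_ji = -1; a double or triple edge where a_ij * a_ji = 2 or 3), the diagram is a chain of 5 nodes with a double edge at one end; the terminal node there is the unique short simple root (B_5). One simple-root ordering that puts it in standard form is (alpha_1, alpha_3, alpha_2, alpha_4, alpha_5). So the algebra is type B_5, i.e. so(11).

type B_5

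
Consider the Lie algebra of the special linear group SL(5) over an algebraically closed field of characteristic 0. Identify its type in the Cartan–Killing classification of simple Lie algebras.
This is sl(5), which has dimension 5^2 - 1 = 24 and rank 5 - 1 = 4 (a Cartan subalgebra is the diagonal traceless matrices). In the classification of classical Lie algebras, the special linear algebra sl(n+1) has type A_n; here n = 4, so the Dynkin diagram is a chain of 4 nodes with single edges (A_4). Hence the type is A_4.

type A_4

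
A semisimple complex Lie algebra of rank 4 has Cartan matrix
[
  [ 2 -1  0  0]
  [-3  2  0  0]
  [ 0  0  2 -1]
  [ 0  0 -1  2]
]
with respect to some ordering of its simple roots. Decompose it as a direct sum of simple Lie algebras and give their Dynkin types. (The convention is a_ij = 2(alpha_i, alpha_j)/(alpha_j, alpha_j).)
A_2 (sl(3)) + G_2

The diagram associated to this matrix has two connected components: the simple roots {alpha_3, alpha_4} form a chain of 2 nodes with single edges (A_2), and {alpha_1, alpha_2} form two nodes joined by a triple edge (G_2). A semisimple Lie algebra decomposes uniquely as the direct sum of simple ideals, one per connected component of its Dynkin diagram, so g ≅ A_2 ⊕ G_2 (dimension 8 + 14 = 22).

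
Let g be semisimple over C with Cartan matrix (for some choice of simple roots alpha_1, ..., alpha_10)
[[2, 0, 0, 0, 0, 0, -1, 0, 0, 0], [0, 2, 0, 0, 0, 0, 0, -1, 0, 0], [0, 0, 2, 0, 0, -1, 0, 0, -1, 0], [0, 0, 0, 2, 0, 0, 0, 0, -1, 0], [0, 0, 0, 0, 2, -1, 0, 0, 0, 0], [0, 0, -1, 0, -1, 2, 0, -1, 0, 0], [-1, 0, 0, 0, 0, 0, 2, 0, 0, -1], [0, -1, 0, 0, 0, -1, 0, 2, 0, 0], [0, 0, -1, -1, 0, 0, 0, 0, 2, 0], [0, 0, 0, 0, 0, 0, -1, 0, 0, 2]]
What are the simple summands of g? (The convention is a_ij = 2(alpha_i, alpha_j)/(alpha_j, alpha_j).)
A3 ⊕ E7

The diagram associated to this matrix has two connected components: the simple roots {alpha_1, alpha_7, alpha_10} form a chain of 3 nodes with single edges (A_3), and {alpha_2, alpha_3, alpha_4, alpha_5, alpha_6, alpha_8, alpha_9} form a chain of 6 nodes with one extra node attached to the third node from one end (E_7). A semisimple Lie algebra decomposes uniquely as the direct sum of simple ideals, one per connected component of its Dynkin diagram, so g ≅ A_3 ⊕ E_7 (dimension 15 + 133 = 148).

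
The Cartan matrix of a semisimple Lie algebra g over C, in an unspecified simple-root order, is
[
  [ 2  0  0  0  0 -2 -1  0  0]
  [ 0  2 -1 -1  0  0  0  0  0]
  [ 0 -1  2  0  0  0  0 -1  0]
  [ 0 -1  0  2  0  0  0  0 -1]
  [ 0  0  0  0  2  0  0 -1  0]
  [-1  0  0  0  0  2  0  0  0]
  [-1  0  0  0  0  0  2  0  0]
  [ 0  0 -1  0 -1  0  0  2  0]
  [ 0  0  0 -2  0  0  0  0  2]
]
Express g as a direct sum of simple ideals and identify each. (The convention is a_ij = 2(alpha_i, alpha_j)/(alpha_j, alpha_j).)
type B_3 + type C_6

The diagram associated to this matrix has two connected components: the simple roots {alpha_1, alpha_6, alpha_7} form a chain of 3 nodes with a double edge at one end; the terminal node there is the unique short simple root (B_3), and {alpha_2, alpha_3, alpha_4, alpha_5, alpha_8, alpha_9} form a chain of 6 nodes with a double edge at one end; the terminal node there is the unique long simple root (C_6). A semisimple Lie algebra decomposes uniquely as the direct sum of simple ideals, one per connected component of its Dynkin diagram, so g ≅ B_3 ⊕ C_6 (dimension 21 + 78 = 99).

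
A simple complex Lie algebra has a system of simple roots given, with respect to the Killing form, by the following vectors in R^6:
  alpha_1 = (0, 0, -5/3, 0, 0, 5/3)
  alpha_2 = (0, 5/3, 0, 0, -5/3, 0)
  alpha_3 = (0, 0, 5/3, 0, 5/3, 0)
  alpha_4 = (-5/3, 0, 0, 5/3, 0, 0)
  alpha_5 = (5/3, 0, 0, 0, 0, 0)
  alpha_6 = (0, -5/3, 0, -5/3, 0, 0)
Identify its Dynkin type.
B6

Compute the Cartan integers a_ij = 2(alpha_i, alpha_j)/(alpha_j, alpha_j); the resulting 6x6 Cartan matrix is
[[2, 0, -1, 0, 0, 0], [0, 2, -1, 0, 0, -1], [-1, -1, 2, 0, 0, 0], [0, 0, 0, 2, -2, -1], [0, 0, 0, -1, 2, 0], [0, -1, 0, -1, 0, 2]].
The roots have two lengths (squared-length ratio 2:1); the short ones are alpha_{5}. The associated Dynkin diagram is a chain of 6 nodes with a double edge at one end; the terminal node there is the unique short simple root (B_6), so the type is B_6 (the algebra so(13)).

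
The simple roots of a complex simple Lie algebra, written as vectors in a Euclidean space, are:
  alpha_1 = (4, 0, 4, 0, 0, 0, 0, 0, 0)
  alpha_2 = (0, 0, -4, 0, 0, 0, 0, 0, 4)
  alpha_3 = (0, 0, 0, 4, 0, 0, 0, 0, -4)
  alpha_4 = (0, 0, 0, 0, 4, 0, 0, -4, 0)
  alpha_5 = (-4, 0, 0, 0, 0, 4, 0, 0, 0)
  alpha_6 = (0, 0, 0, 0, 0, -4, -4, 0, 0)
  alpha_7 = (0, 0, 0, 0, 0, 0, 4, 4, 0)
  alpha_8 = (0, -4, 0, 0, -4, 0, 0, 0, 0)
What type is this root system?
Compute the Cartan integers a_ij = 2(alpha_i, alpha_j)/(alpha_j, alpha_j); the resulting 8x8 Cartan matrix is
[[2, -1, 0, 0, -1, 0, 0, 0], [-1, 2, -1, 0, 0, 0, 0, 0], [0, -1, 2, 0, 0, 0, 0, 0], [0, 0, 0, 2, 0, 0, -1, -1], [-1, 0, 0, 0, 2, -1, 0, 0], [0, 0, 0, 0, -1, 2, -1, 0], [0, 0, 0, -1, 0, -1, 2, 0], [0, 0, 0, -1, 0, 0, 0, 2]].
All simple roots have the same length, so the diagram is simply laced. The associated Dynkin diagram is a chain of 8 nodes with single edges (A_8), so the type is A_8 (the algebra sl(9)).

A_8 (sl(9))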